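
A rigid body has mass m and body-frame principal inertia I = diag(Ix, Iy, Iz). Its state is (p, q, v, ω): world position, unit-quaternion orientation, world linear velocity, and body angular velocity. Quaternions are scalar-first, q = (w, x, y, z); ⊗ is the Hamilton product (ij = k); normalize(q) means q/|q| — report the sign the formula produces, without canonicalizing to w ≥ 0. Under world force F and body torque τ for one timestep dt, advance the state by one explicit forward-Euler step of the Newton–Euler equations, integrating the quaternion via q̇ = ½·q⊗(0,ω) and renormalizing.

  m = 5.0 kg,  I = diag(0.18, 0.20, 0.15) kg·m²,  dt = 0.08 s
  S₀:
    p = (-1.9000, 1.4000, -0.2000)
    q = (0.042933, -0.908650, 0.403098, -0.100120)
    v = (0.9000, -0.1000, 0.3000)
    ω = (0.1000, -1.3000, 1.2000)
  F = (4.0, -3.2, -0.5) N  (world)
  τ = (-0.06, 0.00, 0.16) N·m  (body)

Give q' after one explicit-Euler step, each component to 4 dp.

2q̇ = q⊗(0,ω) = (0.7350364, 0.3578549, 1.0245551, 1.1924548)
updated quaternion q' = (0.0722, -0.8921, 0.4430, -0.0523)

q' = (0.0722, -0.8921, 0.4430, -0.0523)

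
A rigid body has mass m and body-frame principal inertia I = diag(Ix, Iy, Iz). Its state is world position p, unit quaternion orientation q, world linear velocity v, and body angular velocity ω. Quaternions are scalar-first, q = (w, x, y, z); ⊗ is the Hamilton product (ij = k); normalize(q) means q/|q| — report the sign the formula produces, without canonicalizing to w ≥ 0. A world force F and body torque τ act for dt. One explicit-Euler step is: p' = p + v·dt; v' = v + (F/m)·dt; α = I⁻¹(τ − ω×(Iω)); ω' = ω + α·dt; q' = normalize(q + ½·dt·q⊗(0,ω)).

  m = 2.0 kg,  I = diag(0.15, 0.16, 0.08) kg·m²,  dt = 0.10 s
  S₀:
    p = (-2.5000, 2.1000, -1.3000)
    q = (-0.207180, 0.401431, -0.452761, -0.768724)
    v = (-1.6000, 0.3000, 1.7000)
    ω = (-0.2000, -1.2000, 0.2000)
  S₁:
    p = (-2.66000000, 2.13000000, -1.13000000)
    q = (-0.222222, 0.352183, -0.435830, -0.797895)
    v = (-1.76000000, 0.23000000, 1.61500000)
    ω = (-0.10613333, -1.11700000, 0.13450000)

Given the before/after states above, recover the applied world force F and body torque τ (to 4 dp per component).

F = (-3.2000, -1.4000, -1.7000)
τ = (0.1600, 0.1300, -0.0500)

Δv = v₁−v₀ = (-0.16000000, -0.07000000, -0.08500000)
F = m·Δv/dt = (-3.2000, -1.4000, -1.7000)
Δω = ω₁−ω₀ = (0.09386667, 0.08300000, -0.06550000)
I·α + gyro = (0.1600, 0.1300, -0.0500)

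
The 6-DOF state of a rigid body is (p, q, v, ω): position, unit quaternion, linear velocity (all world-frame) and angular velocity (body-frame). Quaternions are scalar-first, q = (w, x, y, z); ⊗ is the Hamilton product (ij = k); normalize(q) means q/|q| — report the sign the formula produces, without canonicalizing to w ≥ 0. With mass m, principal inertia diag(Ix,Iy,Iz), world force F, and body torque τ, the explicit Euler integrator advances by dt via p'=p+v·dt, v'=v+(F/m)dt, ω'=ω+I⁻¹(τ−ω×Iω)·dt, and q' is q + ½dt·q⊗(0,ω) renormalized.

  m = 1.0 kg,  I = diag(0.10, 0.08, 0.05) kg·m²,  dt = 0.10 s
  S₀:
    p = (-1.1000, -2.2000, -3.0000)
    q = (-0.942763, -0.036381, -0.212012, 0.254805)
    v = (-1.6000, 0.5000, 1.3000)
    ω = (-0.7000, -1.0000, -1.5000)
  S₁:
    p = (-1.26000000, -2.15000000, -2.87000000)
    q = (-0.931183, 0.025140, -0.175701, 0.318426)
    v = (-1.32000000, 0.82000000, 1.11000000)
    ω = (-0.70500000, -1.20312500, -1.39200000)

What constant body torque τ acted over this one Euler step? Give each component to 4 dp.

ω₁ − ω₀ = (-0.00500000, -0.20312500, 0.10800000)
τ = I·(Δω/dt) + ω₀×(Iω₀) = (-0.0500, -0.1100, 0.0400)

τ = (-0.0500, -0.1100, 0.0400)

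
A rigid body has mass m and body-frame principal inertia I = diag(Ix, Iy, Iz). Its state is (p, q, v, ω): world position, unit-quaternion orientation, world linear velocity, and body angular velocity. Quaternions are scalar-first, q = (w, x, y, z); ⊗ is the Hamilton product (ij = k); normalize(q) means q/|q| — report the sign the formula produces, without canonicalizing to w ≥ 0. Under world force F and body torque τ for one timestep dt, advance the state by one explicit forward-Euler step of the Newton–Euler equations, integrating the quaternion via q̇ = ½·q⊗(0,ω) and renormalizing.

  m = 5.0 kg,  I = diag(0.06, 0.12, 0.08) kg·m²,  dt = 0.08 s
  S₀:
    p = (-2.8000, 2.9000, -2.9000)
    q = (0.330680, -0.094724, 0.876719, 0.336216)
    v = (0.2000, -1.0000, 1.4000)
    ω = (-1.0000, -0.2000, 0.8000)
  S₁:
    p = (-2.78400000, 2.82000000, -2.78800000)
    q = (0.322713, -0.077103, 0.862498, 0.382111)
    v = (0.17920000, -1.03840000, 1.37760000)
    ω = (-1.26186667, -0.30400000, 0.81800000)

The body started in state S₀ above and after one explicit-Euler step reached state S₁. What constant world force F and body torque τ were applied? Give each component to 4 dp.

Δv = v₁−v₀ = (-0.02080000, -0.03840000, -0.02240000)
applied force F = (-1.3000, -2.4000, -1.4000)
Δω = ω₁−ω₀ = (-0.26186667, -0.10400000, 0.01800000)
precession coupling = (0.0064, 0.0160, 0.0120)
τ = I·(Δω/dt) + ω₀×(Iω₀) = (-0.1900, -0.1400, 0.0300)

F = (-1.3000, -2.4000, -1.4000)
τ = (-0.1900, -0.1400, 0.0300)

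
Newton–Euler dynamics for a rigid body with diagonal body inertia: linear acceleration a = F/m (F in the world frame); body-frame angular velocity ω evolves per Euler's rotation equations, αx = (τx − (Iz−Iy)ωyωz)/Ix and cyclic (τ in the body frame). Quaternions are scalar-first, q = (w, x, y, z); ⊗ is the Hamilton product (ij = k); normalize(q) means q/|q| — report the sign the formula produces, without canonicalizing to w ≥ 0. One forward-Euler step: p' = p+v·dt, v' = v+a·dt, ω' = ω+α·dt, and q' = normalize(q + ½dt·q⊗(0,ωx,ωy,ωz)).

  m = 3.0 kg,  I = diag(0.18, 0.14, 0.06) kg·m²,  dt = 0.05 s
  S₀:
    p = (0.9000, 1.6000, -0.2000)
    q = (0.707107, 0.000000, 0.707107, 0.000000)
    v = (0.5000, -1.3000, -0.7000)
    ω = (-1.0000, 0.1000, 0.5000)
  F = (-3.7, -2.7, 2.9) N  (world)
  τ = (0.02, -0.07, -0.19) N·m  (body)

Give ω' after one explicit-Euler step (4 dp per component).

ω' = (-0.9933, 0.0964, 0.3383)

angular accel α = (0.1333, -0.0714, -3.2333)
new body rate ω' = (-0.9933, 0.0964, 0.3383)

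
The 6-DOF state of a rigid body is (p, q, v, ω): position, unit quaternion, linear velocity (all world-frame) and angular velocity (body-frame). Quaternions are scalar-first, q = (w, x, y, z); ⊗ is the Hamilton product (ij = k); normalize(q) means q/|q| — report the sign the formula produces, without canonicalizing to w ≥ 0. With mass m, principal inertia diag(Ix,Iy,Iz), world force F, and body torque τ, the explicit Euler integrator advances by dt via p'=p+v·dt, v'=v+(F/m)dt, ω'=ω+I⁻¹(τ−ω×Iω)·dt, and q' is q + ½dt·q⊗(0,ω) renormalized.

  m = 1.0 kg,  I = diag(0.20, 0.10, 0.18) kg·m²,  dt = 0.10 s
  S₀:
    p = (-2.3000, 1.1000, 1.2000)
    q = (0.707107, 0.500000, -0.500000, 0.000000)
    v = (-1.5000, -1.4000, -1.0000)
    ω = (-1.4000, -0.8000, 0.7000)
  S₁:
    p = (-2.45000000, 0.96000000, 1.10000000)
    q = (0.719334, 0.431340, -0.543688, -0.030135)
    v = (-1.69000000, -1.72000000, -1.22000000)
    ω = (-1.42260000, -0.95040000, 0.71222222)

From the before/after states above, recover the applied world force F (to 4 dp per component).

F = (-1.9000, -3.2000, -2.2000)

v₁ − v₀ = (-0.19000000, -0.32000000, -0.22000000)
m·(v₁−v₀)/dt = (-1.9000, -3.2000, -2.2000)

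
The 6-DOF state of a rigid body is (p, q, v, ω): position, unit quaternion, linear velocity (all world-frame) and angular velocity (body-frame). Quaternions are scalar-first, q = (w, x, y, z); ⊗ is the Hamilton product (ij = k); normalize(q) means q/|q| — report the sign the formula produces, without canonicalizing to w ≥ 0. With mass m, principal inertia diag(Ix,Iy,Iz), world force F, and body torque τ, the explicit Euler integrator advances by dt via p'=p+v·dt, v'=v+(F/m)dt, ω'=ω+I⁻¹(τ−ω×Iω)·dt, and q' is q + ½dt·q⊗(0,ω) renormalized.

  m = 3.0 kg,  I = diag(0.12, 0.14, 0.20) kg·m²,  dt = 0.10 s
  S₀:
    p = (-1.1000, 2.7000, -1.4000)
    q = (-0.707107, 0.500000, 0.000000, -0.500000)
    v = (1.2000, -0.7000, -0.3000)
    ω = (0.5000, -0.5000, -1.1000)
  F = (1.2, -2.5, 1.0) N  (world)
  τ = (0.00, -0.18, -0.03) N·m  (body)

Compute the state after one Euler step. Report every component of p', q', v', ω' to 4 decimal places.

p' = (-0.9800, 2.6300, -1.4300)
q' = (-0.7455, 0.4688, 0.0326, -0.4726)
v' = (1.2400, -0.7833, -0.2667)
ω' = (0.4725, -0.6600, -1.1125)

a = (0.4000, -0.8333, 0.3333)
p + v·dt = (-0.9800, 2.6300, -1.4300)
v + (F/m)dt = (1.2400, -0.7833, -0.2667)
angular accel α = (-0.2750, -1.6000, -0.1250)
ω' = ω + α·dt = (0.4725, -0.6600, -1.1125)
2q̇ = q⊗(0,ω) = (-0.8000000, -0.6035535, 0.6535535, 0.5278177)
q' = normalize(q + ½dt·q⊗(0,ω)) = (-0.7455, 0.4688, 0.0326, -0.4726)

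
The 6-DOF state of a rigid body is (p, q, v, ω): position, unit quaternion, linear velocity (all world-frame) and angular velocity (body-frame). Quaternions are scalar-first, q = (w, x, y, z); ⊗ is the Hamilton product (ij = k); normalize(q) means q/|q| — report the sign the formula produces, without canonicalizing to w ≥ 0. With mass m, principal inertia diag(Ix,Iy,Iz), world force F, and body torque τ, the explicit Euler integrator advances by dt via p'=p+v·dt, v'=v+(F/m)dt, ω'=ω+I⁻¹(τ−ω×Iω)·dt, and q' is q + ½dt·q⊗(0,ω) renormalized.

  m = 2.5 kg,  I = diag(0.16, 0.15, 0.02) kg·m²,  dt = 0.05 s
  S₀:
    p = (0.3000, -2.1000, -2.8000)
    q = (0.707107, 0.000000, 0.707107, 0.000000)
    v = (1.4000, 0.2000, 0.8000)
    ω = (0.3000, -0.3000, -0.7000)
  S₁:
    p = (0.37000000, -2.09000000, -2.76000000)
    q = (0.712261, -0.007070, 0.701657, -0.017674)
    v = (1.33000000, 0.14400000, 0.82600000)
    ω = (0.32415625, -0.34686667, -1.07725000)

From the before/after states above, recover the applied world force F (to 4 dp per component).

F = (-3.5000, -2.8000, 1.3000)

velocity change Δv = (-0.07000000, -0.05600000, 0.02600000)
m·(v₁−v₀)/dt = (-3.5000, -2.8000, 1.3000)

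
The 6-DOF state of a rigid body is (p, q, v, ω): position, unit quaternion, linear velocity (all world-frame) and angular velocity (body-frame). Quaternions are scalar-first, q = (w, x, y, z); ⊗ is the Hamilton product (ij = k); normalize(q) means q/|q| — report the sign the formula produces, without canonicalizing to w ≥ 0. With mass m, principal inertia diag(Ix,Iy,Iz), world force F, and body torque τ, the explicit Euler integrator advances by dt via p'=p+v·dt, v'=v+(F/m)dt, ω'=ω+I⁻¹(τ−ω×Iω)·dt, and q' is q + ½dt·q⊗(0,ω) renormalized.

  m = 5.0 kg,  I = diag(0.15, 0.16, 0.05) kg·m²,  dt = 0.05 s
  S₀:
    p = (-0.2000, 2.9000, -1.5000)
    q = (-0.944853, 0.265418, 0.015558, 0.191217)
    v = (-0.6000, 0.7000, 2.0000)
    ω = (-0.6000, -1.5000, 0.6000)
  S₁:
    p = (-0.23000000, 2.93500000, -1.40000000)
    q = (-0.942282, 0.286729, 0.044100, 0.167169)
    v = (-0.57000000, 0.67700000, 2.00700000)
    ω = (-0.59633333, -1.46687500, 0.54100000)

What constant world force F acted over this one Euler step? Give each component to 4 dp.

velocity change Δv = (0.03000000, -0.02300000, 0.00700000)
applied force F = (3.0000, -2.3000, 0.7000)

F = (3.0000, -2.3000, 0.7000)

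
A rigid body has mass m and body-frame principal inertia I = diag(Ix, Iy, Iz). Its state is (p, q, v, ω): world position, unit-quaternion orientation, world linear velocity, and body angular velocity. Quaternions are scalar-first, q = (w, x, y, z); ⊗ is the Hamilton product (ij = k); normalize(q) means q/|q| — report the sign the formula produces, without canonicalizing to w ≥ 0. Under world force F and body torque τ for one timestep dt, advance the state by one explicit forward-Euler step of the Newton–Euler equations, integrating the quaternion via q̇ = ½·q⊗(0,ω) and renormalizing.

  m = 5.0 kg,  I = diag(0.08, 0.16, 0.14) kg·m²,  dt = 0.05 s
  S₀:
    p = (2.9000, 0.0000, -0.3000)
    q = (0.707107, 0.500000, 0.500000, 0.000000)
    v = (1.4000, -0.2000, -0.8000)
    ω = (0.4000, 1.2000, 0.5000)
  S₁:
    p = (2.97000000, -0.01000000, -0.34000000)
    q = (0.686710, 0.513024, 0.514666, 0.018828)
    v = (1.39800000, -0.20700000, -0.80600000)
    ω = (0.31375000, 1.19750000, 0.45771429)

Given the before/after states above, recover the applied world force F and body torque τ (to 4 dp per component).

F = (-0.2000, -0.7000, -0.6000)
τ = (-0.1500, -0.0200, -0.0800)

Δω = ω₁−ω₀ = (-0.08625000, -0.00250000, -0.04228571)
applied torque τ = (-0.1500, -0.0200, -0.0800)
velocity change Δv = (-0.00200000, -0.00700000, -0.00600000)
applied force F = (-0.2000, -0.7000, -0.6000)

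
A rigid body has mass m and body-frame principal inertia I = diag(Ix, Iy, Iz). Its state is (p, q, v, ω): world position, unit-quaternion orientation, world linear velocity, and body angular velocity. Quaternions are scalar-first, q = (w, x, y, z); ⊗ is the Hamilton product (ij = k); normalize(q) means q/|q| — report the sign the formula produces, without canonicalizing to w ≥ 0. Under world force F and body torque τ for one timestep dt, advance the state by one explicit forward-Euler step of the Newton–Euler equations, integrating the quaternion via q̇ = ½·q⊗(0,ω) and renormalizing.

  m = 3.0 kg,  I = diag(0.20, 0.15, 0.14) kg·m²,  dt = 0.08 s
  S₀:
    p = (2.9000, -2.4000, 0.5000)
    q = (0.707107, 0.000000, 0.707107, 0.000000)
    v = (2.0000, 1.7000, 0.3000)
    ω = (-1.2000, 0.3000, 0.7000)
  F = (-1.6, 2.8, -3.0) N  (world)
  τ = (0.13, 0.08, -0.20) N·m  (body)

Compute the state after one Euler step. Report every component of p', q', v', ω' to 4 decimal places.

p' = (3.0600, -2.2640, 0.5240)
q' = (0.6975, -0.0141, 0.7144, 0.0537)
v' = (1.9573, 1.7747, 0.2200)
ω' = (-1.1472, 0.3695, 0.5754)

ω×(Iω) gyroscopic = (-0.0021, -0.0504, 0.0180)
α = I⁻¹(τ − ω×Iω) = (0.6605, 0.8693, -1.5571)
ω' = ω + α·dt = (-1.1472, 0.3695, 0.5754)
q⊗(0,ω) = (-0.2121321, -0.3535535, 0.2121321, 1.3435033)
q + ½dt·q⊗(0,ω), renormalized = (0.6975, -0.0141, 0.7144, 0.0537)
p + v·dt = (3.0600, -2.2640, 0.5240)
v + (F/m)dt = (1.9573, 1.7747, 0.2200)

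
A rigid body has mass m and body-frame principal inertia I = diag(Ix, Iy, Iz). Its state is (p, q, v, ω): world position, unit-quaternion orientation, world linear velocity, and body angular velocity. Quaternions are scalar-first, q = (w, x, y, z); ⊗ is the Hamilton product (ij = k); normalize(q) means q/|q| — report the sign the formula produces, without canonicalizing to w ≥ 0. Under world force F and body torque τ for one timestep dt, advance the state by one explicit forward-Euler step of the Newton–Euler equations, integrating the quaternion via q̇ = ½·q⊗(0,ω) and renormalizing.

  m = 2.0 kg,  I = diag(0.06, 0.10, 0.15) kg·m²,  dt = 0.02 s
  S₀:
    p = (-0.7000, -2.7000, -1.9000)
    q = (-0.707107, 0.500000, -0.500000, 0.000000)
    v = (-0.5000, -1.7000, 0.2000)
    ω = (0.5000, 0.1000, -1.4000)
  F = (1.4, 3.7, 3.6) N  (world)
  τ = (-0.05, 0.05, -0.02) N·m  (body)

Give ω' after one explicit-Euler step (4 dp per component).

(τ − ω×Iω)/I = (-0.7167, -0.1300, -0.1467)
ω' = ω + α·dt = (0.4857, 0.0974, -1.4029)

ω' = (0.4857, 0.0974, -1.4029)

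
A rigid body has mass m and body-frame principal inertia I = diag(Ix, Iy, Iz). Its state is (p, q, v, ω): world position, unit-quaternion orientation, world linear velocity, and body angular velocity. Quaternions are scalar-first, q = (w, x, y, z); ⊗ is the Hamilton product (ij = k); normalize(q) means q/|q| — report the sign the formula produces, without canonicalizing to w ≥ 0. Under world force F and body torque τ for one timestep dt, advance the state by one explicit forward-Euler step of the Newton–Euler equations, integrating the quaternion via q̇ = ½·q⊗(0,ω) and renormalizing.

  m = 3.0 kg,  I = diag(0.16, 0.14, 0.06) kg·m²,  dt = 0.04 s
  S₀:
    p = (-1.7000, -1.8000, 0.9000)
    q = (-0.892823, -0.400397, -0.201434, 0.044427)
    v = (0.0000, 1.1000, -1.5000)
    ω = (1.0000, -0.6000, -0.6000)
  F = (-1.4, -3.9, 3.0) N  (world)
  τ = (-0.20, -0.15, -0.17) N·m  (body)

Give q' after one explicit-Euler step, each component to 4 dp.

q⊗(0,ω) = (0.3061928, -0.7453064, 0.3398826, 0.9773660)
q + ½dt·q⊗(0,ω), renormalized = (-0.8864, -0.4152, -0.1946, 0.0640)

q' = (-0.8864, -0.4152, -0.1946, 0.0640)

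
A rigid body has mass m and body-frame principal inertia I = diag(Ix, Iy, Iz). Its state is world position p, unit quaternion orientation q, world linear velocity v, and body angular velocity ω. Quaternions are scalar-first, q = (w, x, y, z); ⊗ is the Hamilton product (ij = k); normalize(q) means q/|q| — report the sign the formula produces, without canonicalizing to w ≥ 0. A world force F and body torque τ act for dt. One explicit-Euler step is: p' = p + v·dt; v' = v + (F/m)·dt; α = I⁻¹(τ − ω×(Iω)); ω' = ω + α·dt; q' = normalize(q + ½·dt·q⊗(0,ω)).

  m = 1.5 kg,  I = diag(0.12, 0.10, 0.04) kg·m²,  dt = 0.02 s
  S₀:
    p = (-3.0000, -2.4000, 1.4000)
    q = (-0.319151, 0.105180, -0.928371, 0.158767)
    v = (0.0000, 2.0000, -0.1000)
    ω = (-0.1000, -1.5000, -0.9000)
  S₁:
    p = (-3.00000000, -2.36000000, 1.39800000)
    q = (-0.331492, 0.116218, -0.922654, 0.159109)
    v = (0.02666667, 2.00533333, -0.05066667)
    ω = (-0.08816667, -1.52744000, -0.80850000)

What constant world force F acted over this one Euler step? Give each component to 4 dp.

velocity change Δv = (0.02666667, 0.00533333, 0.04933333)
F = m·Δv/dt = (2.0000, 0.4000, 3.7000)

F = (2.0000, 0.4000, 3.7000)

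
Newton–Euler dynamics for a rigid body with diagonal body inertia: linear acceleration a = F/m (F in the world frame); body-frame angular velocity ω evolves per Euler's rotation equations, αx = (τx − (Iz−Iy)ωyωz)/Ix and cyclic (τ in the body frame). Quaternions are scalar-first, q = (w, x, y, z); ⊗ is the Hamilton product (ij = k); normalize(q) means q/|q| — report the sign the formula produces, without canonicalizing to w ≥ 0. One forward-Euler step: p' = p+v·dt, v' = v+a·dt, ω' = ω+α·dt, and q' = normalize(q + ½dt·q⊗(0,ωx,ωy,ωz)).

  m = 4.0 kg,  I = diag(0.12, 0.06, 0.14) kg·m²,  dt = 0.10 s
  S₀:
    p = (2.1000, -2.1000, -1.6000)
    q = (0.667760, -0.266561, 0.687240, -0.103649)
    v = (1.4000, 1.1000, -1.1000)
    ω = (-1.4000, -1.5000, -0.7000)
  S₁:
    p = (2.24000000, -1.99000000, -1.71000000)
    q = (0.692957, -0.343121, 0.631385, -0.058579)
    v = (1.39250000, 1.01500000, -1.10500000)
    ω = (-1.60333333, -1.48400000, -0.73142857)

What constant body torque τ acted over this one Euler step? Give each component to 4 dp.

τ = (-0.1600, -0.0100, -0.1700)

ω₁ − ω₀ = (-0.20333333, 0.01600000, -0.03142857)
gyro term ω₀×Iω₀ = (0.0840, -0.0196, -0.1260)
τ = I·(Δω/dt) + ω₀×(Iω₀) = (-0.1600, -0.0100, -0.1700)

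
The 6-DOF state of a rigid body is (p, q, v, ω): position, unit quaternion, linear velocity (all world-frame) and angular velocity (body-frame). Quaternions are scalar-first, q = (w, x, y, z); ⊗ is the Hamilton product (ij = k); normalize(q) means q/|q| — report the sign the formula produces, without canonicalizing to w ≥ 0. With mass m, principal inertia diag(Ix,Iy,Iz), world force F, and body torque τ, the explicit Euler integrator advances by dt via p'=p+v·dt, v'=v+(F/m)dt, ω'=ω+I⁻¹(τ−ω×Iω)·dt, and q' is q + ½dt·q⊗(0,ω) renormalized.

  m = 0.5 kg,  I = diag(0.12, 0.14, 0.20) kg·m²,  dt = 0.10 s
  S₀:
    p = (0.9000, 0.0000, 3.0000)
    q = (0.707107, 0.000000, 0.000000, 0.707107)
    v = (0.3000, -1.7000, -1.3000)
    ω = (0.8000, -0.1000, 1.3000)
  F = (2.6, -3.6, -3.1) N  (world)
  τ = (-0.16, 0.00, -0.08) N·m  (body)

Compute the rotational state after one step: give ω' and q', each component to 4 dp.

ω' = (0.6732, -0.0406, 1.2608)
q' = (0.6592, 0.0317, 0.0247, 0.7509)

α = I⁻¹(τ − ω×Iω) = (-1.2683, 0.5943, -0.3920)
ω' = ω + α·dt = (0.6732, -0.0406, 1.2608)
Hamilton product q⊗(0,ω) = (-0.9192391, 0.6363963, 0.4949749, 0.9192391)
q' = normalize(q + ½dt·q⊗(0,ω)) = (0.6592, 0.0317, 0.0247, 0.7509)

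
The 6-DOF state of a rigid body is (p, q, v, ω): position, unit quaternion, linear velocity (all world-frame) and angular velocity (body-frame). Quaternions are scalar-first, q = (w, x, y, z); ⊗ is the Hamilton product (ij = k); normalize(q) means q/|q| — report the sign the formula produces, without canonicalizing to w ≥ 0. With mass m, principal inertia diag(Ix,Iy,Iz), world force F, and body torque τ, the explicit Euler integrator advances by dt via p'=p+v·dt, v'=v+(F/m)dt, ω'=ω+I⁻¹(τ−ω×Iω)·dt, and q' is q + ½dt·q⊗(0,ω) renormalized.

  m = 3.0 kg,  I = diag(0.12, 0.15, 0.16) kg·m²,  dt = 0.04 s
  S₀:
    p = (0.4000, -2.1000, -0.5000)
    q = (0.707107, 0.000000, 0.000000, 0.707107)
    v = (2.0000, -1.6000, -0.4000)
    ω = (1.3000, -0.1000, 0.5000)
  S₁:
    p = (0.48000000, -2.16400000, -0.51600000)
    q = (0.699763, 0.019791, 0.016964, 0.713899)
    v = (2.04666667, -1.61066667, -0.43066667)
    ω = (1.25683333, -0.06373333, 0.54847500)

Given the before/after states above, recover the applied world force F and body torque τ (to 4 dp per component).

Δω = ω₁−ω₀ = (-0.04316667, 0.03626667, 0.04847500)
precession coupling = (-0.0005, -0.0260, -0.0039)
τ = I·(Δω/dt) + ω₀×(Iω₀) = (-0.1300, 0.1100, 0.1900)
velocity change Δv = (0.04666667, -0.01066667, -0.03066667)
m·(v₁−v₀)/dt = (3.5000, -0.8000, -2.3000)

F = (3.5000, -0.8000, -2.3000)
τ = (-0.1300, 0.1100, 0.1900)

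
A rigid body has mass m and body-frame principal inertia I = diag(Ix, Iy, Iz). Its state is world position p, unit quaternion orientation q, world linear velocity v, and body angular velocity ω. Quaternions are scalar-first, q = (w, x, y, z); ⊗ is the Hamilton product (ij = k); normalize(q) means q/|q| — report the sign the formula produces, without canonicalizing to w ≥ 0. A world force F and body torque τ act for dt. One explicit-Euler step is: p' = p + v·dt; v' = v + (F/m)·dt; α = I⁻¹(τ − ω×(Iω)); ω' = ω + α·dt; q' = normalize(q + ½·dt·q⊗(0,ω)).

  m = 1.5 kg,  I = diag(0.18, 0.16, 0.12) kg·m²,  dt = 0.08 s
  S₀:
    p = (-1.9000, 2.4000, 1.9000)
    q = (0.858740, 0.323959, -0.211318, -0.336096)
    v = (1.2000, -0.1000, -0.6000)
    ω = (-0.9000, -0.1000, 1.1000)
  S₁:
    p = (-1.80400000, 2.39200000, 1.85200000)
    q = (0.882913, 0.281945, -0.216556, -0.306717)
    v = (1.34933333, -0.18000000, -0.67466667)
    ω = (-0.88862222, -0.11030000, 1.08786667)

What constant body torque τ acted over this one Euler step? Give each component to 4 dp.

τ = (0.0300, -0.0800, -0.0200)

ω₁ − ω₀ = (0.01137778, -0.01030000, -0.01213333)
ω₀×(Iω₀) = (0.0044, -0.0594, -0.0018)
applied torque τ = (0.0300, -0.0800, -0.0200)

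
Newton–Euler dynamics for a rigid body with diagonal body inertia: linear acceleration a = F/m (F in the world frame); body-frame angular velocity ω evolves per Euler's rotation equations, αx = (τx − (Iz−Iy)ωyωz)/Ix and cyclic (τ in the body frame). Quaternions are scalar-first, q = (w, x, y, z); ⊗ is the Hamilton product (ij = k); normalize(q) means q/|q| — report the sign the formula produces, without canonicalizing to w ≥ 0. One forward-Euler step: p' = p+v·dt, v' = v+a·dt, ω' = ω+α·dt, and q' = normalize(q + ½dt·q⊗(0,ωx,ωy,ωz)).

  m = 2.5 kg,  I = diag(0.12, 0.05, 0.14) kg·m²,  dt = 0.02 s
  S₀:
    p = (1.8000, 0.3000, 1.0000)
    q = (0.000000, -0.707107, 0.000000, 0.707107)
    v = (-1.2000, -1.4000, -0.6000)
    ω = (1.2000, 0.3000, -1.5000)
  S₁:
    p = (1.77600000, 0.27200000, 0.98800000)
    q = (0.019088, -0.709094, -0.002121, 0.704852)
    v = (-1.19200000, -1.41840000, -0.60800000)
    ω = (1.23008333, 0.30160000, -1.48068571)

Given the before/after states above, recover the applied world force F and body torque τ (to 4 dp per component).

F = (1.0000, -2.3000, -1.0000)
τ = (0.1400, 0.0400, 0.1100)

v₁ − v₀ = (0.00800000, -0.01840000, -0.00800000)
F = m·Δv/dt = (1.0000, -2.3000, -1.0000)
rate change Δω = (0.03008333, 0.00160000, 0.01931429)
gyro term ω₀×Iω₀ = (-0.0405, 0.0360, -0.0252)
applied torque τ = (0.1400, 0.0400, 0.1100)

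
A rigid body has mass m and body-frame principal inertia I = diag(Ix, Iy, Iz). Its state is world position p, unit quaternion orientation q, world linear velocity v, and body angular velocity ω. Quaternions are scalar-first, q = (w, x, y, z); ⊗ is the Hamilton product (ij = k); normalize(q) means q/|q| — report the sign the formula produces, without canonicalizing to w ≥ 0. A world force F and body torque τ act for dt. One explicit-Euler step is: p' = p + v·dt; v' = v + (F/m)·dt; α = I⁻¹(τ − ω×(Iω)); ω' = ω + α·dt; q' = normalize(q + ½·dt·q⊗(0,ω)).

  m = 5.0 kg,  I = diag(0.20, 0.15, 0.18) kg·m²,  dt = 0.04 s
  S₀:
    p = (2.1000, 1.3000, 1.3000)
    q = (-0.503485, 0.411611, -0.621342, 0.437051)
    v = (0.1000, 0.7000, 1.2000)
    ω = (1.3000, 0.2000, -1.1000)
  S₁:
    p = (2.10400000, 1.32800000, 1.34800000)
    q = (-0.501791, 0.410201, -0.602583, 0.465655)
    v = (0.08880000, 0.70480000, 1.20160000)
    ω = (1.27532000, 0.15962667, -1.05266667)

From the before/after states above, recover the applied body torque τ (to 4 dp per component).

τ = (-0.1300, -0.1800, 0.2000)

ω₁ − ω₀ = (-0.02468000, -0.04037333, 0.04733333)
precession coupling = (-0.0066, -0.0286, -0.0130)
τ = I·(Δω/dt) + ω₀×(Iω₀) = (-0.1300, -0.1800, 0.2000)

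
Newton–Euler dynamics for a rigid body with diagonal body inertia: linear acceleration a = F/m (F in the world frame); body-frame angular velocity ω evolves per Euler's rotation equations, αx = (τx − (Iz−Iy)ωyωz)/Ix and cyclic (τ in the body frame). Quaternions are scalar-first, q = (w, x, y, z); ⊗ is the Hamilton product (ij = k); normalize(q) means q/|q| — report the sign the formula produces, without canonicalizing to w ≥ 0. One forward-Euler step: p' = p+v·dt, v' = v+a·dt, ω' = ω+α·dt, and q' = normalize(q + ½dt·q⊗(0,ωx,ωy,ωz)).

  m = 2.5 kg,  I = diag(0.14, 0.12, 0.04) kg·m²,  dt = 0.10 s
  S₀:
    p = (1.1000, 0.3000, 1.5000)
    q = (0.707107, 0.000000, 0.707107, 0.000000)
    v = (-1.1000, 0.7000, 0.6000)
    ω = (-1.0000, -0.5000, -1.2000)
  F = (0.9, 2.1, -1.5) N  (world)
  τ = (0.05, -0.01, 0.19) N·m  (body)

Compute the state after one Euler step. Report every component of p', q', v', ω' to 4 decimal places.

p' = (0.9900, 0.3700, 1.5600)
q' = (0.7224, -0.0775, 0.6871, -0.0070)
v' = (-1.0640, 0.7840, 0.5400)
ω' = (-0.9300, -0.6083, -0.7000)

p + v·dt = (0.9900, 0.3700, 1.5600)
v' = v + a·dt = (-1.0640, 0.7840, 0.5400)
ω×(Iω) gyroscopic = (-0.0480, 0.1200, -0.0100)
(τ − ω×Iω)/I = (0.7000, -1.0833, 5.0000)
ω + α·dt = (-0.9300, -0.6083, -0.7000)
2q̇ = q⊗(0,ω) = (0.3535535, -1.5556354, -0.3535535, -0.1414214)
q + ½dt·q⊗(0,ω), renormalized = (0.7224, -0.0775, 0.6871, -0.0070)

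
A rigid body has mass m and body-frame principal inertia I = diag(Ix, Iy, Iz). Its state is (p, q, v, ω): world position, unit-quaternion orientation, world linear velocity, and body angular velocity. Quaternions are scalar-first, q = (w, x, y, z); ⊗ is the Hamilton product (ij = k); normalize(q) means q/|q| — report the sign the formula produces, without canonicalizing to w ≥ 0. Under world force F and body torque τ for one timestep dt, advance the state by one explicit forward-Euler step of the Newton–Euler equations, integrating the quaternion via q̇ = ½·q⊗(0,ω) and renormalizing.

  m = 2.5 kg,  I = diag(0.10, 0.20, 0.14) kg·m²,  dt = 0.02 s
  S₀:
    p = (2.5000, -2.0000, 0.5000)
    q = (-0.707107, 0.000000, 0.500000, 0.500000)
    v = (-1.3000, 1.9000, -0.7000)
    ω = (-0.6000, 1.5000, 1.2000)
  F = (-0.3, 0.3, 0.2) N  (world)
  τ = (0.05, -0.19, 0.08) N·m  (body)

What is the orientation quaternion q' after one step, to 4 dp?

q⊗(0,ω) = (-1.3500000, 0.2742642, -1.3606605, -0.5485284)
q + ½dt·q⊗(0,ω), renormalized = (-0.7205, 0.0027, 0.4863, 0.4944)

q' = (-0.7205, 0.0027, 0.4863, 0.4944)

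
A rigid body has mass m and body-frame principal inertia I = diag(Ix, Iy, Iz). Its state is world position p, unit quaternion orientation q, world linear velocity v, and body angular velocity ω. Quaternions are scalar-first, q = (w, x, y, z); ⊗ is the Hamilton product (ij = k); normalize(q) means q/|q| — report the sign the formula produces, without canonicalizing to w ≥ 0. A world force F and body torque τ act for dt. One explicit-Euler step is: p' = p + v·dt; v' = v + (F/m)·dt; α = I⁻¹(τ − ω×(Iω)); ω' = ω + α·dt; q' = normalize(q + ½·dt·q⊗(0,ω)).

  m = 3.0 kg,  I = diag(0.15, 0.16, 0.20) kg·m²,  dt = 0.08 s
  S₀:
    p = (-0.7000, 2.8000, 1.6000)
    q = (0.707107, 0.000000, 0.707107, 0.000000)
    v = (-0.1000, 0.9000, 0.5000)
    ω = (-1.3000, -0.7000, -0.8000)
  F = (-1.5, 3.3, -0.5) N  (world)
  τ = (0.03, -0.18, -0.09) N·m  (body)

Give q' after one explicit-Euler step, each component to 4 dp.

q⊗(0,ω) = (0.4949749, -1.4849247, -0.4949749, 0.3535535)
q' = normalize(q + ½dt·q⊗(0,ω)) = (0.7253, -0.0593, 0.6858, 0.0141)

q' = (0.7253, -0.0593, 0.6858, 0.0141)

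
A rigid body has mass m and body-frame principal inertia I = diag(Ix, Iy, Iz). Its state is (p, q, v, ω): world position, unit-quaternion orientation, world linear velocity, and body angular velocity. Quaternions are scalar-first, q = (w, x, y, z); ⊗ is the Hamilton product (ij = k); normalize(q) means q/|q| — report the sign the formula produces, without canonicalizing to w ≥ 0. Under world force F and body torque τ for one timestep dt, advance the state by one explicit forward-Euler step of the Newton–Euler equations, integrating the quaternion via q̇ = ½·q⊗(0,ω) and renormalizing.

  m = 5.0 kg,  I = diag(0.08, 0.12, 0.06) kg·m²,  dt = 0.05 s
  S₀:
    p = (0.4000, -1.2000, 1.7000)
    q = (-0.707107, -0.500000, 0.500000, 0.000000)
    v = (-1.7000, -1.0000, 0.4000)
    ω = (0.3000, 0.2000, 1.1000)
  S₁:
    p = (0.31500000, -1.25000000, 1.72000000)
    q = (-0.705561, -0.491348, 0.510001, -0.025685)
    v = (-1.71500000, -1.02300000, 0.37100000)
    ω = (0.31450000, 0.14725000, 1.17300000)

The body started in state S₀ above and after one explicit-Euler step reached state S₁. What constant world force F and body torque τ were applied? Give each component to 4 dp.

v₁ − v₀ = (-0.01500000, -0.02300000, -0.02900000)
F = m·Δv/dt = (-1.5000, -2.3000, -2.9000)
rate change Δω = (0.01450000, -0.05275000, 0.07300000)
τ = I·(Δω/dt) + ω₀×(Iω₀) = (0.0100, -0.1200, 0.0900)

F = (-1.5000, -2.3000, -2.9000)
τ = (0.0100, -0.1200, 0.0900)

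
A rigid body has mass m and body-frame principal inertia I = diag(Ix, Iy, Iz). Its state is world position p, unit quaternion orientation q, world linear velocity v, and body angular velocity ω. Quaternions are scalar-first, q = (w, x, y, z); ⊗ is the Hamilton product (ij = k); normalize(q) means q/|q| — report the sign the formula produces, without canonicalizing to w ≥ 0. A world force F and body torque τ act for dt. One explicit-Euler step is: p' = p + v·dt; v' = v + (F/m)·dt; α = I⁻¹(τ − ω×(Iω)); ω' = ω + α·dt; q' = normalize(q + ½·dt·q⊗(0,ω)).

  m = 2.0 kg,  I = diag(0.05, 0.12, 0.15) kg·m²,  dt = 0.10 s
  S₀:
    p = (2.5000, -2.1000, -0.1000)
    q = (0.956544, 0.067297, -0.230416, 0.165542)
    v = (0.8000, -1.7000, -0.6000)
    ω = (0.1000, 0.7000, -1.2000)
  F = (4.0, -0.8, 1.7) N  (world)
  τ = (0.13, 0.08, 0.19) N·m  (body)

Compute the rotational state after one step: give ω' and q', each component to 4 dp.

ω' = (0.4104, 0.7567, -1.0766)
q' = (0.9719, 0.0799, -0.1916, 0.1114)

gyro term ω×Iω = (-0.0252, 0.0120, 0.0049)
α = I⁻¹(τ − ω×Iω) = (3.1040, 0.5667, 1.2340)
ω' = ω + α·dt = (0.4104, 0.7567, -1.0766)
2q̇ = q⊗(0,ω) = (0.3532119, 0.2562742, 0.7668914, -1.0777033)
q + ½dt·q⊗(0,ω), renormalized = (0.9719, 0.0799, -0.1916, 0.1114)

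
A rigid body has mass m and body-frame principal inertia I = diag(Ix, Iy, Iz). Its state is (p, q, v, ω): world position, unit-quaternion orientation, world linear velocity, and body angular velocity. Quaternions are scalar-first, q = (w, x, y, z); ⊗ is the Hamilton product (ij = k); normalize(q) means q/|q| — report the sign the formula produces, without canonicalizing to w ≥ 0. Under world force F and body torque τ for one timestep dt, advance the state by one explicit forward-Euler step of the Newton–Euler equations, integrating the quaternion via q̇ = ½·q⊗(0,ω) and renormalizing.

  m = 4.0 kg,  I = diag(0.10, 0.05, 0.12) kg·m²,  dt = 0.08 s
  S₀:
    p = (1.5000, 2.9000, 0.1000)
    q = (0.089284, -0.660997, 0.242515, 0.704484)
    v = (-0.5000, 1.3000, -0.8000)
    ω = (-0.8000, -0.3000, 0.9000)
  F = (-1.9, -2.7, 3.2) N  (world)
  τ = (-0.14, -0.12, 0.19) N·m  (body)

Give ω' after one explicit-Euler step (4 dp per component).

(τ − ω×Iω)/I = (-1.2110, -2.6880, 1.6833)
new body rate ω' = (-0.8969, -0.5150, 1.0347)

ω' = (-0.8969, -0.5150, 1.0347)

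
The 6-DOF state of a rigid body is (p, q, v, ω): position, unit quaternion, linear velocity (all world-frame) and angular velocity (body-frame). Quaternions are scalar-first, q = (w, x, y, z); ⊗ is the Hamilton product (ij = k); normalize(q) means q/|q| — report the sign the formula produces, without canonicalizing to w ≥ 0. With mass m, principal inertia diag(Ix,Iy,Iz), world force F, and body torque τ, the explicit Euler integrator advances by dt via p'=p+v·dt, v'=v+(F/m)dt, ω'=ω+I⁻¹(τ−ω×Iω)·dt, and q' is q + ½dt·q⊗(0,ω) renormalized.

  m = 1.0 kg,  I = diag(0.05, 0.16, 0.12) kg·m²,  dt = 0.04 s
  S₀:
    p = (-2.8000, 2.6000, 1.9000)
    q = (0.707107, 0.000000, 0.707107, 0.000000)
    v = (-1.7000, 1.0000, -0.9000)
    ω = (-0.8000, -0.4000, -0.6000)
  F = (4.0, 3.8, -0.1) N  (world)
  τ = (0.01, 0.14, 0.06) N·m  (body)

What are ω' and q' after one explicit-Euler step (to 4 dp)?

ω×(Iω) gyroscopic = (-0.0096, -0.0336, 0.0352)
(τ − ω×Iω)/I = (0.3920, 1.0850, 0.2067)
new body rate ω' = (-0.7843, -0.3566, -0.5917)
2q̇ = q⊗(0,ω) = (0.2828428, -0.9899498, -0.2828428, 0.1414214)
q' = normalize(q + ½dt·q⊗(0,ω)) = (0.7126, -0.0198, 0.7013, 0.0028)

ω' = (-0.7843, -0.3566, -0.5917)
q' = (0.7126, -0.0198, 0.7013, 0.0028)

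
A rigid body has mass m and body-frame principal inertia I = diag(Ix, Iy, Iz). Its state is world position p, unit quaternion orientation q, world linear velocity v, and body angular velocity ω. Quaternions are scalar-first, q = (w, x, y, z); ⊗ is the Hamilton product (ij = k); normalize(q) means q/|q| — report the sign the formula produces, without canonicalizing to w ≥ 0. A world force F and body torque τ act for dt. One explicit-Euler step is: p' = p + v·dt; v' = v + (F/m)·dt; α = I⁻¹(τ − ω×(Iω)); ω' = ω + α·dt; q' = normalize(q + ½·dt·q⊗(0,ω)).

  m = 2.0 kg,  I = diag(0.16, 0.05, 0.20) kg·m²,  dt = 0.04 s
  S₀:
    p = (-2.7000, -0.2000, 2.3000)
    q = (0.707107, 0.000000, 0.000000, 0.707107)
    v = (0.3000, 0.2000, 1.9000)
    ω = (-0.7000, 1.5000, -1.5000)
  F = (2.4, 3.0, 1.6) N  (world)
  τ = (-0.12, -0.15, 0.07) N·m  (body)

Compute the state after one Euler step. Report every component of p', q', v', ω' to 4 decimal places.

p' = (-2.6880, -0.1920, 2.3760)
q' = (0.7276, -0.0311, 0.0113, 0.6852)
v' = (0.3480, 0.2600, 1.9320)
ω' = (-0.6456, 1.4136, -1.5091)

p' = p + v·dt = (-2.6880, -0.1920, 2.3760)
v' = v + a·dt = (0.3480, 0.2600, 1.9320)
ω×(Iω) gyroscopic = (-0.3375, -0.0420, 0.1155)
angular accel α = (1.3594, -2.1600, -0.2275)
ω + α·dt = (-0.6456, 1.4136, -1.5091)
Hamilton product q⊗(0,ω) = (1.0606605, -1.5556354, 0.5656856, -1.0606605)
q + ½dt·q⊗(0,ω), renormalized = (0.7276, -0.0311, 0.0113, 0.6852)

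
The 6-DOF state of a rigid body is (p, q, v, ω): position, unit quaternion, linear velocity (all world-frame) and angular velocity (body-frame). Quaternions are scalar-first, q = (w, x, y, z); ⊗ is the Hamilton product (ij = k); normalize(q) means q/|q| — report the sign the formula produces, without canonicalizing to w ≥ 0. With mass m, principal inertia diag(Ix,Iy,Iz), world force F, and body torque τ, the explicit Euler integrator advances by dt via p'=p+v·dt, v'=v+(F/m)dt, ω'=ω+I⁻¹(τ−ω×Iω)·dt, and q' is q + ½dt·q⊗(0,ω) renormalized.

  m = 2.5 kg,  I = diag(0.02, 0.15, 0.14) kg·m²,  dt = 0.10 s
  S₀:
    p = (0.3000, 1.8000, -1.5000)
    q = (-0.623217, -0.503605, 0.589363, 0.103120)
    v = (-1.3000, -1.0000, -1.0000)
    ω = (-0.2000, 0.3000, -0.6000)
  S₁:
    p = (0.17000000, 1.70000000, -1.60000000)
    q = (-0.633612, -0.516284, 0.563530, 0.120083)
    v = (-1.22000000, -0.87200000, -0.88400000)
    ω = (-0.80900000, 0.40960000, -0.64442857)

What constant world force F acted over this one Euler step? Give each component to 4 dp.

Δv = v₁−v₀ = (0.08000000, 0.12800000, 0.11600000)
m·(v₁−v₀)/dt = (2.0000, 3.2000, 2.9000)

F = (2.0000, 3.2000, 2.9000)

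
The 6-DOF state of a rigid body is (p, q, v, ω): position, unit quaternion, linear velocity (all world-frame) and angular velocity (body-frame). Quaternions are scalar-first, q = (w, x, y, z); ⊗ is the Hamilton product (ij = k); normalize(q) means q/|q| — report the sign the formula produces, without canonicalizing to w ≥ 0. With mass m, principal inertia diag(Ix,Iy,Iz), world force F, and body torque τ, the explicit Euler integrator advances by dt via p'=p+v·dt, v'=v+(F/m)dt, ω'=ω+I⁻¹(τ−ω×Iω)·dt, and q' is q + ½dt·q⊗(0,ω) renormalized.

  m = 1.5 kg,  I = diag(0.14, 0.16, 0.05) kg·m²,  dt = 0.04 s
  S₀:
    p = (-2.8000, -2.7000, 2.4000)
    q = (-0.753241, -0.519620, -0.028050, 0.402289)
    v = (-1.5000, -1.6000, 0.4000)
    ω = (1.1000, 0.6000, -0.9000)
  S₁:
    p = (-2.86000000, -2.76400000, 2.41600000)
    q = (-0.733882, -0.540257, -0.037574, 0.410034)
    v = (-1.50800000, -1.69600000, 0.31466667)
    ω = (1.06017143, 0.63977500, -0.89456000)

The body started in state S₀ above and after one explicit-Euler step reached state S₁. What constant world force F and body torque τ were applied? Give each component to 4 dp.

Δω = ω₁−ω₀ = (-0.03982857, 0.03977500, 0.00544000)
ω₀×(Iω₀) = (0.0594, -0.0891, 0.0132)
applied torque τ = (-0.0800, 0.0700, 0.0200)
v₁ − v₀ = (-0.00800000, -0.09600000, -0.08533333)
applied force F = (-0.3000, -3.6000, -3.2000)

F = (-0.3000, -3.6000, -3.2000)
τ = (-0.0800, 0.0700, 0.0200)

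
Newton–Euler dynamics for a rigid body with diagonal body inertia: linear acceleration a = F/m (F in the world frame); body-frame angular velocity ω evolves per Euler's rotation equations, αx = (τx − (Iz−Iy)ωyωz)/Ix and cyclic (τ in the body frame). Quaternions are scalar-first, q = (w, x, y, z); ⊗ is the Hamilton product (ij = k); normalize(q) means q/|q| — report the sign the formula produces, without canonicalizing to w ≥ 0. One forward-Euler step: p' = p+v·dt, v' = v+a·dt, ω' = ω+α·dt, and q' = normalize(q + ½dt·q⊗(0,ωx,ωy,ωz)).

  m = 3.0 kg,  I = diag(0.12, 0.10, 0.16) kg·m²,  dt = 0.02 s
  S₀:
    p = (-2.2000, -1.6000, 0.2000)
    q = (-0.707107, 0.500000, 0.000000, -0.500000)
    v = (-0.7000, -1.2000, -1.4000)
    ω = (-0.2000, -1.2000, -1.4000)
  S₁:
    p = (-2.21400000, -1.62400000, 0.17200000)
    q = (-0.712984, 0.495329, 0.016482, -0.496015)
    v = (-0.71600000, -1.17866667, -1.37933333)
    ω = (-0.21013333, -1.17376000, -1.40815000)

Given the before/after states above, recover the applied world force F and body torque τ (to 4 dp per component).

Δv = v₁−v₀ = (-0.01600000, 0.02133333, 0.02066667)
applied force F = (-2.4000, 3.2000, 3.1000)
ω₁ − ω₀ = (-0.01013333, 0.02624000, -0.00815000)
gyro term ω₀×Iω₀ = (0.1008, -0.0112, -0.0048)
τ = I·(Δω/dt) + ω₀×(Iω₀) = (0.0400, 0.1200, -0.0700)

F = (-2.4000, 3.2000, 3.1000)
τ = (0.0400, 0.1200, -0.0700)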